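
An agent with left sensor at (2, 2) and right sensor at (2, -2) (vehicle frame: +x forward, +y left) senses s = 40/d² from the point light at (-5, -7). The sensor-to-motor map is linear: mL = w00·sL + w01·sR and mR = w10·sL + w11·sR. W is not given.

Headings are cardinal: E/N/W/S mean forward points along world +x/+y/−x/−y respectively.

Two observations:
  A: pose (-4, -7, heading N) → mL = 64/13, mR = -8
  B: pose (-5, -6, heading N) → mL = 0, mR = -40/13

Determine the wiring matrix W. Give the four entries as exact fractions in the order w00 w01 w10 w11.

1 -1 -1 0

obs A: pose=(-4,-7,N) → sL=8, sR=40/13, mL=64/13, mR=-8
obs B: pose=(-5,-6,N) → sL=40/13, sR=40/13, mL=0, mR=-40/13
sensor matrix S = [[8, 40/13], [40/13, 40/13]]; det S = 2560/169
solve [mL_A; mL_B] = S·[w00; w01] and [mR_A; mR_B] = S·[w10; w11]:
  w00 = 1, w01 = -1, w10 = -1, w11 = 0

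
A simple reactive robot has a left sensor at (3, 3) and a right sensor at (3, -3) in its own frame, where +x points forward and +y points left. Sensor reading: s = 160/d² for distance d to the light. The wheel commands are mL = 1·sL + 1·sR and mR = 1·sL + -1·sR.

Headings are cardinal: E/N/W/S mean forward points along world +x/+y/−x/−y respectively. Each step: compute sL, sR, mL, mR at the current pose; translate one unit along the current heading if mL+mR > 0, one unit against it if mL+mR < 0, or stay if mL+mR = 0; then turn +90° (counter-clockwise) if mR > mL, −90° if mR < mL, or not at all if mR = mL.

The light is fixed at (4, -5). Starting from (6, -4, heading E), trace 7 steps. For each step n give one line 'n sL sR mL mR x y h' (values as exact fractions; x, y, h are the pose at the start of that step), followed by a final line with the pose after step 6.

0 160/41 160/29 11200/1189 -1920/1189 6 -4 E
1 4 40 44 -36 7 -4 S
2 160/9 160/9 320/9 0 7 -5 W
3 16 80/17 352/17 192/17 6 -5 N
4 160/41 160/29 11200/1189 -1920/1189 6 -4 E
5 4 40 44 -36 7 -4 S
6 160/9 160/9 320/9 0 7 -5 W
final 6 -5 N

n=0: pose=(6,-4,E); sL=160/41, sR=160/29; mL=11200/1189, mR=-1920/1189; mL+mR=320/41 → advance +1; mR−mL=-320/29 → turn -1·90°
n=1: pose=(7,-4,S); sL=4, sR=40; mL=44, mR=-36; mL+mR=8 → advance +1; mR−mL=-80 → turn -1·90°
n=2: pose=(7,-5,W); sL=160/9, sR=160/9; mL=320/9, mR=0; mL+mR=320/9 → advance +1; mR−mL=-320/9 → turn -1·90°
n=3: pose=(6,-5,N); sL=16, sR=80/17; mL=352/17, mR=192/17; mL+mR=32 → advance +1; mR−mL=-160/17 → turn -1·90°
n=4: pose=(6,-4,E); sL=160/41, sR=160/29; mL=11200/1189, mR=-1920/1189; mL+mR=320/41 → advance +1; mR−mL=-320/29 → turn -1·90°
n=5: pose=(7,-4,S); sL=4, sR=40; mL=44, mR=-36; mL+mR=8 → advance +1; mR−mL=-80 → turn -1·90°
n=6: pose=(7,-5,W); sL=160/9, sR=160/9; mL=320/9, mR=0; mL+mR=320/9 → advance +1; mR−mL=-320/9 → turn -1·90°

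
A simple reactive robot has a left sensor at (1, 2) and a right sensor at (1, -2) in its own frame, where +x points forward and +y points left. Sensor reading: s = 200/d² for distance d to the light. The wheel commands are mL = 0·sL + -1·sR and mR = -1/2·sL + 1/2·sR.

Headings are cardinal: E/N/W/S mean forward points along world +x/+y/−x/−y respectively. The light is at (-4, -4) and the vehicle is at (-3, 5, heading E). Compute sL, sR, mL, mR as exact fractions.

8/5 200/53 -200/53 288/265

left sensor world pos  = (-2, 7); dL² = 125
right sensor world pos = (-2, 3); dR² = 53
sL = 200/125 = 8/5
sR = 200/53 = 200/53
mL = 0·sL + -1·sR = -200/53
mR = -1/2·sL + 1/2·sR = 288/265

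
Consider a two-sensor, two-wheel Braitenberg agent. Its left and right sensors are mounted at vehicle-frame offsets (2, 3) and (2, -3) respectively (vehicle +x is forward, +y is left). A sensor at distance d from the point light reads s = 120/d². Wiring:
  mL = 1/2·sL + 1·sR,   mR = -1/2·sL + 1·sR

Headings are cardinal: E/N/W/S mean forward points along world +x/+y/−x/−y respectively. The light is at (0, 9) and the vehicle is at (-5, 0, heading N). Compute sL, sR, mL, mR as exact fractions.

120/113 120/53 16740/5989 10380/5989

left sensor world pos  = (-8, 2); dL² = 113
right sensor world pos = (-2, 2); dR² = 53
sL = 120/113 = 120/113
sR = 120/53 = 120/53
mL = 1/2·sL + 1·sR = 16740/5989
mR = -1/2·sL + 1·sR = 10380/5989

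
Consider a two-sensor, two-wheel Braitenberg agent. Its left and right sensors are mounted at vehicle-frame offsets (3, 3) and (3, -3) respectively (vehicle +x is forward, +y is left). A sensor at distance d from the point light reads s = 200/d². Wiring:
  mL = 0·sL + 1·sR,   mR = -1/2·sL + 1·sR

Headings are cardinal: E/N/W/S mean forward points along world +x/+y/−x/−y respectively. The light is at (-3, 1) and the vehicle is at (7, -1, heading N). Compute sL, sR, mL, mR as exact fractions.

4 20/17 20/17 -14/17

left sensor world pos  = (4, 2); dL² = 50
right sensor world pos = (10, 2); dR² = 170
sL = 200/50 = 4
sR = 200/170 = 20/17
mL = 0·sL + 1·sR = 20/17
mR = -1/2·sL + 1·sR = -14/17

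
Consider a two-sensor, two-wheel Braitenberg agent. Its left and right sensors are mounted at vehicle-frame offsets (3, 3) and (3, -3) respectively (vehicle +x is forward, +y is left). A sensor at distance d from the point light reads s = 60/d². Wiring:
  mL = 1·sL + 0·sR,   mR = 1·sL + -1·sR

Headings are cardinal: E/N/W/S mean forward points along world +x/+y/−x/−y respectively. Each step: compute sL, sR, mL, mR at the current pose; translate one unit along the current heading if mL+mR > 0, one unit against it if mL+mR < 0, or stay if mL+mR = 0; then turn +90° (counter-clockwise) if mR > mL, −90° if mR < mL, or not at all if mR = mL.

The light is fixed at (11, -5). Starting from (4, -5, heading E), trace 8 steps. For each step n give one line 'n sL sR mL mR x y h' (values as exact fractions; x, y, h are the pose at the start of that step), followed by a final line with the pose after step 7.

0 12/5 12/5 12/5 0 4 -5 E
1 10/3 2/3 10/3 8/3 5 -5 S
2 60/97 12/17 60/97 -144/1649 5 -6 W
3 15/26 3 15/26 -63/26 4 -6 N
4 60/17 60/41 60/17 1440/697 4 -7 E
5 30/17 30/53 30/17 1080/901 5 -7 S
6 20/39 20/27 20/39 -80/351 5 -8 W
7 3/5 15/4 3/5 -63/20 4 -8 N
final 4 -9 E

n=0: pose=(4,-5,E); sL=12/5, sR=12/5; mL=12/5, mR=0; mL+mR=12/5 → advance +1; mR−mL=-12/5 → turn -1·90°
n=1: pose=(5,-5,S); sL=10/3, sR=2/3; mL=10/3, mR=8/3; mL+mR=6 → advance +1; mR−mL=-2/3 → turn -1·90°
n=2: pose=(5,-6,W); sL=60/97, sR=12/17; mL=60/97, mR=-144/1649; mL+mR=876/1649 → advance +1; mR−mL=-12/17 → turn -1·90°
n=3: pose=(4,-6,N); sL=15/26, sR=3; mL=15/26, mR=-63/26; mL+mR=-24/13 → advance -1; mR−mL=-3 → turn -1·90°
n=4: pose=(4,-7,E); sL=60/17, sR=60/41; mL=60/17, mR=1440/697; mL+mR=3900/697 → advance +1; mR−mL=-60/41 → turn -1·90°
n=5: pose=(5,-7,S); sL=30/17, sR=30/53; mL=30/17, mR=1080/901; mL+mR=2670/901 → advance +1; mR−mL=-30/53 → turn -1·90°
n=6: pose=(5,-8,W); sL=20/39, sR=20/27; mL=20/39, mR=-80/351; mL+mR=100/351 → advance +1; mR−mL=-20/27 → turn -1·90°
n=7: pose=(4,-8,N); sL=3/5, sR=15/4; mL=3/5, mR=-63/20; mL+mR=-51/20 → advance -1; mR−mL=-15/4 → turn -1·90°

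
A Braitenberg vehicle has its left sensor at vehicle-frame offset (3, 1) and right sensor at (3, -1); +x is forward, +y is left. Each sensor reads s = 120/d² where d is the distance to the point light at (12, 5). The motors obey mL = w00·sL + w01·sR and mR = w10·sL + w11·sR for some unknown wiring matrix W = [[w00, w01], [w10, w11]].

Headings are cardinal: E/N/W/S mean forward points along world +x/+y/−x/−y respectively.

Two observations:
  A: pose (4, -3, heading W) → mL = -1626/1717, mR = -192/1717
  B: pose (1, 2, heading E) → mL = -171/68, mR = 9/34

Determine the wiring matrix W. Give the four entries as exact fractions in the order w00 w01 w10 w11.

-1 -1/2 1 -1

obs A: pose=(4,-3,W) → sL=60/101, sR=12/17, mL=-1626/1717, mR=-192/1717
obs B: pose=(1,2,E) → sL=30/17, sR=3/2, mL=-171/68, mR=9/34
sensor matrix S = [[60/101, 12/17], [30/17, 3/2]]; det S = -10350/29189
solve [mL_A; mL_B] = S·[w00; w01] and [mR_A; mR_B] = S·[w10; w11]:
  w00 = -1, w01 = -1/2, w10 = 1, w11 = -1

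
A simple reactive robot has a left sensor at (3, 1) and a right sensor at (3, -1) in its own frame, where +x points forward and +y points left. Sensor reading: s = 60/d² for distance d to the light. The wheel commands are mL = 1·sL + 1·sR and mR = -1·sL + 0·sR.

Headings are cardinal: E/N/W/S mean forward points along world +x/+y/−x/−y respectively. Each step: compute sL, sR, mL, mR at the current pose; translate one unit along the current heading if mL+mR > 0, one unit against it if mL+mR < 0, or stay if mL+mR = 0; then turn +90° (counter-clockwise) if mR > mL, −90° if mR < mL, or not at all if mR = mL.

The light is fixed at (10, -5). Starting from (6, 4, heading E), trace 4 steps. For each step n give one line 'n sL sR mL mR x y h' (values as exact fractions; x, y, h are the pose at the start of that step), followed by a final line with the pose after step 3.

n=0: pose=(6,4,E); sL=60/101, sR=12/13; mL=1992/1313, mR=-60/101; mL+mR=12/13 → advance +1; mR−mL=-2772/1313 → turn -1·90°
n=1: pose=(7,4,S); sL=3/2, sR=15/13; mL=69/26, mR=-3/2; mL+mR=15/13 → advance +1; mR−mL=-54/13 → turn -1·90°
n=2: pose=(7,3,W); sL=12/17, sR=20/39; mL=808/663, mR=-12/17; mL+mR=20/39 → advance +1; mR−mL=-1276/663 → turn -1·90°
n=3: pose=(6,3,N); sL=30/73, sR=6/13; mL=828/949, mR=-30/73; mL+mR=6/13 → advance +1; mR−mL=-1218/949 → turn -1·90°

0 60/101 12/13 1992/1313 -60/101 6 4 E
1 3/2 15/13 69/26 -3/2 7 4 S
2 12/17 20/39 808/663 -12/17 7 3 W
3 30/73 6/13 828/949 -30/73 6 3 N
final 6 4 E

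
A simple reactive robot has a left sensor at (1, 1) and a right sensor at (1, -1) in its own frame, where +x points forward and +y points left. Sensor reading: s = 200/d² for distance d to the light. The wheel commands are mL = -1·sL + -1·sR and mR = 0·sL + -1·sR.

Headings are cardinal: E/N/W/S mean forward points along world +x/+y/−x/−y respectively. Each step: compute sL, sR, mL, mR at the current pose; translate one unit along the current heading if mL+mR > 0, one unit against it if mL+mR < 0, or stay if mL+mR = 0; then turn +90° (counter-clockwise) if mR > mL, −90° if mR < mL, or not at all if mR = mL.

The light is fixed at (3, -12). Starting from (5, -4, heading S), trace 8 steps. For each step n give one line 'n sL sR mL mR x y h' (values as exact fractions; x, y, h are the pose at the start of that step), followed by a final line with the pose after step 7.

n=0: pose=(5,-4,S); sL=100/29, sR=4; mL=-216/29, mR=-4; mL+mR=-332/29 → advance -1; mR−mL=100/29 → turn +1·90°
n=1: pose=(5,-3,E); sL=200/109, sR=200/73; mL=-36400/7957, mR=-200/73; mL+mR=-58200/7957 → advance -1; mR−mL=200/109 → turn +1·90°
n=2: pose=(4,-3,N); sL=2, sR=25/13; mL=-51/13, mR=-25/13; mL+mR=-76/13 → advance -1; mR−mL=2 → turn +1·90°
n=3: pose=(4,-4,W); sL=200/49, sR=200/81; mL=-26000/3969, mR=-200/81; mL+mR=-35800/3969 → advance -1; mR−mL=200/49 → turn +1·90°
n=4: pose=(5,-4,S); sL=100/29, sR=4; mL=-216/29, mR=-4; mL+mR=-332/29 → advance -1; mR−mL=100/29 → turn +1·90°
n=5: pose=(5,-3,E); sL=200/109, sR=200/73; mL=-36400/7957, mR=-200/73; mL+mR=-58200/7957 → advance -1; mR−mL=200/109 → turn +1·90°
n=6: pose=(4,-3,N); sL=2, sR=25/13; mL=-51/13, mR=-25/13; mL+mR=-76/13 → advance -1; mR−mL=2 → turn +1·90°
n=7: pose=(4,-4,W); sL=200/49, sR=200/81; mL=-26000/3969, mR=-200/81; mL+mR=-35800/3969 → advance -1; mR−mL=200/49 → turn +1·90°

0 100/29 4 -216/29 -4 5 -4 S
1 200/109 200/73 -36400/7957 -200/73 5 -3 E
2 2 25/13 -51/13 -25/13 4 -3 N
3 200/49 200/81 -26000/3969 -200/81 4 -4 W
4 100/29 4 -216/29 -4 5 -4 S
5 200/109 200/73 -36400/7957 -200/73 5 -3 E
6 2 25/13 -51/13 -25/13 4 -3 N
7 200/49 200/81 -26000/3969 -200/81 4 -4 W
final 5 -4 S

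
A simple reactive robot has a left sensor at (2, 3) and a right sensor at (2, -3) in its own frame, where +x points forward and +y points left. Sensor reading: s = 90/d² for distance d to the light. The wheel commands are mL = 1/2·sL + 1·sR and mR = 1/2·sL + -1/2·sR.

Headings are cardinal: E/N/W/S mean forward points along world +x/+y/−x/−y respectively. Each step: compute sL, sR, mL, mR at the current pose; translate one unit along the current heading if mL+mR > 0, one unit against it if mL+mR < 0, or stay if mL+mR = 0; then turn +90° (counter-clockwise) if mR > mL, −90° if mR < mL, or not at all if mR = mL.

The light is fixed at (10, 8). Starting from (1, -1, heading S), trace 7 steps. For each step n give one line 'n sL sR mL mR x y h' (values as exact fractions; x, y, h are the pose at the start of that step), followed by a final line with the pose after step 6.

0 90/157 18/53 5211/8321 972/8321 1 -1 S
1 9/29 9/17 675/986 -54/493 1 -2 W
2 90/233 90/113 26055/26329 -5400/26329 0 -2 N
3 9/10 45/104 459/520 243/1040 0 -1 E
4 90/157 18/53 5211/8321 972/8321 1 -1 S
5 9/29 9/17 675/986 -54/493 1 -2 W
6 90/233 90/113 26055/26329 -5400/26329 0 -2 N
final 0 -1 E

n=0: pose=(1,-1,S); sL=90/157, sR=18/53; mL=5211/8321, mR=972/8321; mL+mR=6183/8321 → advance +1; mR−mL=-27/53 → turn -1·90°
n=1: pose=(1,-2,W); sL=9/29, sR=9/17; mL=675/986, mR=-54/493; mL+mR=567/986 → advance +1; mR−mL=-27/34 → turn -1·90°
n=2: pose=(0,-2,N); sL=90/233, sR=90/113; mL=26055/26329, mR=-5400/26329; mL+mR=20655/26329 → advance +1; mR−mL=-135/113 → turn -1·90°
n=3: pose=(0,-1,E); sL=9/10, sR=45/104; mL=459/520, mR=243/1040; mL+mR=1161/1040 → advance +1; mR−mL=-135/208 → turn -1·90°
n=4: pose=(1,-1,S); sL=90/157, sR=18/53; mL=5211/8321, mR=972/8321; mL+mR=6183/8321 → advance +1; mR−mL=-27/53 → turn -1·90°
n=5: pose=(1,-2,W); sL=9/29, sR=9/17; mL=675/986, mR=-54/493; mL+mR=567/986 → advance +1; mR−mL=-27/34 → turn -1·90°
n=6: pose=(0,-2,N); sL=90/233, sR=90/113; mL=26055/26329, mR=-5400/26329; mL+mR=20655/26329 → advance +1; mR−mL=-135/113 → turn -1·90°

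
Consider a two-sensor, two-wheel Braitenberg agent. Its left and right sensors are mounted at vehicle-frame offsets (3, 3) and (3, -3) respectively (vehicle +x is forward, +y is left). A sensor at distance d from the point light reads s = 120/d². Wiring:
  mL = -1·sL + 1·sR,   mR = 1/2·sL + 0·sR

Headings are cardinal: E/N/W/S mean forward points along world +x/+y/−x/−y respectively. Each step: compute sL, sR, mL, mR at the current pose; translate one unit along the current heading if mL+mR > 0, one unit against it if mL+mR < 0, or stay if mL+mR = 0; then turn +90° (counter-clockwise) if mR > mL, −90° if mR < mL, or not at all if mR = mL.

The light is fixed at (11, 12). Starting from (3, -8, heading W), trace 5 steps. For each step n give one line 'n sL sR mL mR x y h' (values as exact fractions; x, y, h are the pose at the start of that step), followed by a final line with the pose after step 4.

0 12/65 12/41 288/2665 6/65 3 -8 W
1 120/433 24/65 2592/28145 60/433 2 -8 N
2 30/157 3/10 171/1570 15/157 2 -7 W
3 24/85 24/61 576/5185 12/85 1 -7 N
4 12/61 60/197 1296/12017 6/61 1 -6 W
final 0 -6 N

n=0: pose=(3,-8,W); sL=12/65, sR=12/41; mL=288/2665, mR=6/65; mL+mR=534/2665 → advance +1; mR−mL=-42/2665 → turn -1·90°
n=1: pose=(2,-8,N); sL=120/433, sR=24/65; mL=2592/28145, mR=60/433; mL+mR=6492/28145 → advance +1; mR−mL=1308/28145 → turn +1·90°
n=2: pose=(2,-7,W); sL=30/157, sR=3/10; mL=171/1570, mR=15/157; mL+mR=321/1570 → advance +1; mR−mL=-21/1570 → turn -1·90°
n=3: pose=(1,-7,N); sL=24/85, sR=24/61; mL=576/5185, mR=12/85; mL+mR=1308/5185 → advance +1; mR−mL=156/5185 → turn +1·90°
n=4: pose=(1,-6,W); sL=12/61, sR=60/197; mL=1296/12017, mR=6/61; mL+mR=2478/12017 → advance +1; mR−mL=-114/12017 → turn -1·90°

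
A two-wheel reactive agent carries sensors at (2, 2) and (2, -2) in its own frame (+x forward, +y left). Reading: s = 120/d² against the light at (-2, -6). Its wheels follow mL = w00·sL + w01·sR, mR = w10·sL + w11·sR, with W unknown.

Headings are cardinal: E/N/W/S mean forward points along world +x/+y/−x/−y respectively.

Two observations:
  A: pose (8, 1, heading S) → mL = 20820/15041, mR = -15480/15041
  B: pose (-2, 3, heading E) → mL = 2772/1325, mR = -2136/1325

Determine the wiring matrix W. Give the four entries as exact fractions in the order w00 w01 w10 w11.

1 1/2 -1/2 -1/2

obs A: pose=(8,1,S) → sL=120/169, sR=120/89, mL=20820/15041, mR=-15480/15041
obs B: pose=(-2,3,E) → sL=24/25, sR=120/53, mL=2772/1325, mR=-2136/1325
sensor matrix S = [[120/169, 120/89], [24/25, 120/53]]; det S = 1248768/3985865
solve [mL_A; mL_B] = S·[w00; w01] and [mR_A; mR_B] = S·[w10; w11]:
  w00 = 1, w01 = 1/2, w10 = -1/2, w11 = -1/2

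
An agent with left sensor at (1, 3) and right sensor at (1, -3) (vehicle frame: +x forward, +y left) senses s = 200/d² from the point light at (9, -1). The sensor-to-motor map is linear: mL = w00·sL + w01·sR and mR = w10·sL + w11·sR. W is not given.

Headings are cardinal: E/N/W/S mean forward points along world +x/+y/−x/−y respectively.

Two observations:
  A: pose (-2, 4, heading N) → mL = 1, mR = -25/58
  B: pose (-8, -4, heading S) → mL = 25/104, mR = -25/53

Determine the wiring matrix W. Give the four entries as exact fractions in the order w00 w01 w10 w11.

0 1/2 -1/2 0

obs A: pose=(-2,4,N) → sL=25/29, sR=2, mL=1, mR=-25/58
obs B: pose=(-8,-4,S) → sL=50/53, sR=25/52, mL=25/104, mR=-25/53
sensor matrix S = [[25/29, 2], [50/53, 25/52]]; det S = -117675/79924
solve [mL_A; mL_B] = S·[w00; w01] and [mR_A; mR_B] = S·[w10; w11]:
  w00 = 0, w01 = 1/2, w10 = -1/2, w11 = 0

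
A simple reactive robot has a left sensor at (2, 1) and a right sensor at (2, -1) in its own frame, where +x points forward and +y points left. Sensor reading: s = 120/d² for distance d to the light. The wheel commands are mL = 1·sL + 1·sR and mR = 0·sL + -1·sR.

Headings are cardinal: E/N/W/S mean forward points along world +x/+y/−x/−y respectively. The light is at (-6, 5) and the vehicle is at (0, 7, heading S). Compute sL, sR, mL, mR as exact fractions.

left sensor world pos  = (1, 5); dL² = 49
right sensor world pos = (-1, 5); dR² = 25
sL = 120/49 = 120/49
sR = 120/25 = 24/5
mL = 1·sL + 1·sR = 1776/245
mR = 0·sL + -1·sR = -24/5

120/49 24/5 1776/245 -24/5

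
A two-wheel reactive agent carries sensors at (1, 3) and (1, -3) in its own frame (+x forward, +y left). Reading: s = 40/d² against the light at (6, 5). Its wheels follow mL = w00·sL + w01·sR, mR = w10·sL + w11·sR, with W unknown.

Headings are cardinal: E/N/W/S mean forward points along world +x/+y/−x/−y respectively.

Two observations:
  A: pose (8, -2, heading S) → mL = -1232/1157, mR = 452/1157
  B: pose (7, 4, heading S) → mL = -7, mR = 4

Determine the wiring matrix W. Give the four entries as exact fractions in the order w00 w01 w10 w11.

obs A: pose=(8,-2,S) → sL=40/89, sR=8/13, mL=-1232/1157, mR=452/1157
obs B: pose=(7,4,S) → sL=2, sR=5, mL=-7, mR=4
sensor matrix S = [[40/89, 8/13], [2, 5]]; det S = 1176/1157
solve [mL_A; mL_B] = S·[w00; w01] and [mR_A; mR_B] = S·[w10; w11]:
  w00 = -1, w01 = -1, w10 = -1/2, w11 = 1

-1 -1 -1/2 1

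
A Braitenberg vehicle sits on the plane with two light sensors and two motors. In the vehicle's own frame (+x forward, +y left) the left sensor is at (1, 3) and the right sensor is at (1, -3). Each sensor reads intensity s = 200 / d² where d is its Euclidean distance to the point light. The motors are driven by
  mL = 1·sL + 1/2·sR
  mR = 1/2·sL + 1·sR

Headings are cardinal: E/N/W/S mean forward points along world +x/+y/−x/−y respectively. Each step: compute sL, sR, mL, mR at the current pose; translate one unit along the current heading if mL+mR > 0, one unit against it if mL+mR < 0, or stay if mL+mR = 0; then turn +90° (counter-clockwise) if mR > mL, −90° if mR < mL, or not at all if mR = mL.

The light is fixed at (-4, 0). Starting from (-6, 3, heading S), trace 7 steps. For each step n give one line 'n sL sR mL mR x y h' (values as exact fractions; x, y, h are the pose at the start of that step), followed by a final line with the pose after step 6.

0 40 200/29 1260/29 780/29 -6 3 S
1 20 100/17 390/17 270/17 -6 2 W
2 40/9 200/9 140/9 220/9 -7 2 N
3 25/2 50/13 375/26 525/52 -7 3 W
4 40/13 200/17 1980/221 2940/221 -8 3 N
5 100/13 100/37 4350/481 3150/481 -8 4 W
6 200/89 200/29 14700/2581 20700/2581 -9 4 N
final -9 5 W

n=0: pose=(-6,3,S); sL=40, sR=200/29; mL=1260/29, mR=780/29; mL+mR=2040/29 → advance +1; mR−mL=-480/29 → turn -1·90°
n=1: pose=(-6,2,W); sL=20, sR=100/17; mL=390/17, mR=270/17; mL+mR=660/17 → advance +1; mR−mL=-120/17 → turn -1·90°
n=2: pose=(-7,2,N); sL=40/9, sR=200/9; mL=140/9, mR=220/9; mL+mR=40 → advance +1; mR−mL=80/9 → turn +1·90°
n=3: pose=(-7,3,W); sL=25/2, sR=50/13; mL=375/26, mR=525/52; mL+mR=1275/52 → advance +1; mR−mL=-225/52 → turn -1·90°
n=4: pose=(-8,3,N); sL=40/13, sR=200/17; mL=1980/221, mR=2940/221; mL+mR=4920/221 → advance +1; mR−mL=960/221 → turn +1·90°
n=5: pose=(-8,4,W); sL=100/13, sR=100/37; mL=4350/481, mR=3150/481; mL+mR=7500/481 → advance +1; mR−mL=-1200/481 → turn -1·90°
n=6: pose=(-9,4,N); sL=200/89, sR=200/29; mL=14700/2581, mR=20700/2581; mL+mR=35400/2581 → advance +1; mR−mL=6000/2581 → turn +1·90°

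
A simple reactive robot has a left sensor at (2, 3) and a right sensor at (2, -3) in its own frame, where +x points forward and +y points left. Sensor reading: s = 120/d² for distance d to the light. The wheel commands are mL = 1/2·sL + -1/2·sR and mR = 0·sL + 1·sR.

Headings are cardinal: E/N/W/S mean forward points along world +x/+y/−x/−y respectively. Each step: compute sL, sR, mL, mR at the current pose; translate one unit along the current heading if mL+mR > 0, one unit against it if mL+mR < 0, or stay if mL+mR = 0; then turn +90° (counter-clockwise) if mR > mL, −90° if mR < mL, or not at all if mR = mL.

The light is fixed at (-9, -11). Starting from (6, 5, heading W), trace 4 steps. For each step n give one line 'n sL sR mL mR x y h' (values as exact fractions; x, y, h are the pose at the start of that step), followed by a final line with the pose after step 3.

0 60/169 12/53 576/8957 12/53 6 5 W
1 24/97 120/317 -2016/30749 120/317 5 5 S
2 6/29 3/10 -27/580 3/10 5 4 E
3 120/433 120/613 10800/265429 120/613 6 4 N
final 6 5 W

n=0: pose=(6,5,W); sL=60/169, sR=12/53; mL=576/8957, mR=12/53; mL+mR=2604/8957 → advance +1; mR−mL=1452/8957 → turn +1·90°
n=1: pose=(5,5,S); sL=24/97, sR=120/317; mL=-2016/30749, mR=120/317; mL+mR=9624/30749 → advance +1; mR−mL=13656/30749 → turn +1·90°
n=2: pose=(5,4,E); sL=6/29, sR=3/10; mL=-27/580, mR=3/10; mL+mR=147/580 → advance +1; mR−mL=201/580 → turn +1·90°
n=3: pose=(6,4,N); sL=120/433, sR=120/613; mL=10800/265429, mR=120/613; mL+mR=62760/265429 → advance +1; mR−mL=41160/265429 → turn +1·90°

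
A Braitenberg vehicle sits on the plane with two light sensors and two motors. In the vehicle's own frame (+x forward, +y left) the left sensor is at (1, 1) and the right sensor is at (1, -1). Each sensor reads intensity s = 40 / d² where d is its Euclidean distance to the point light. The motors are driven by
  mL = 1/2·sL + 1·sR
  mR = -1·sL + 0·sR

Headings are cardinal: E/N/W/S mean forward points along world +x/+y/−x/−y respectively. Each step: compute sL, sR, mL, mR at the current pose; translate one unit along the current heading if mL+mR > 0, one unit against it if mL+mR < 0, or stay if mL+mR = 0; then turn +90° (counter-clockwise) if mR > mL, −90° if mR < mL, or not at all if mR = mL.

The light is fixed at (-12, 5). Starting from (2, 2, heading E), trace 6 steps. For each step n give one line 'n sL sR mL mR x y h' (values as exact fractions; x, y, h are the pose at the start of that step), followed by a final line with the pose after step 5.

0 40/229 40/241 13980/55189 -40/229 2 2 E
1 5/34 10/53 945/3604 -5/34 3 2 S
2 40/221 8/41 2588/9061 -40/221 3 1 W
3 20/89 20/117 2950/10413 -20/89 2 1 N
4 40/229 40/241 13980/55189 -40/229 2 2 E
5 5/34 10/53 945/3604 -5/34 3 2 S
final 3 1 W

n=0: pose=(2,2,E); sL=40/229, sR=40/241; mL=13980/55189, mR=-40/229; mL+mR=4340/55189 → advance +1; mR−mL=-23620/55189 → turn -1·90°
n=1: pose=(3,2,S); sL=5/34, sR=10/53; mL=945/3604, mR=-5/34; mL+mR=415/3604 → advance +1; mR−mL=-1475/3604 → turn -1·90°
n=2: pose=(3,1,W); sL=40/221, sR=8/41; mL=2588/9061, mR=-40/221; mL+mR=948/9061 → advance +1; mR−mL=-4228/9061 → turn -1·90°
n=3: pose=(2,1,N); sL=20/89, sR=20/117; mL=2950/10413, mR=-20/89; mL+mR=610/10413 → advance +1; mR−mL=-5290/10413 → turn -1·90°
n=4: pose=(2,2,E); sL=40/229, sR=40/241; mL=13980/55189, mR=-40/229; mL+mR=4340/55189 → advance +1; mR−mL=-23620/55189 → turn -1·90°
n=5: pose=(3,2,S); sL=5/34, sR=10/53; mL=945/3604, mR=-5/34; mL+mR=415/3604 → advance +1; mR−mL=-1475/3604 → turn -1·90°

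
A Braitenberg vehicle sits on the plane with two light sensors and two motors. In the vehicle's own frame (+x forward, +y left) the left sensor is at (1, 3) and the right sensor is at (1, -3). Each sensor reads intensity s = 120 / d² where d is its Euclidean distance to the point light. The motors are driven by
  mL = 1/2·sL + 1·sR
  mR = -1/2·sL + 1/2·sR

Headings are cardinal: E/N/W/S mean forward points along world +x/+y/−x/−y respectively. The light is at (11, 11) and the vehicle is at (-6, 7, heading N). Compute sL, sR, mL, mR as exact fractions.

left sensor world pos  = (-9, 8); dL² = 409
right sensor world pos = (-3, 8); dR² = 205
sL = 120/409 = 120/409
sR = 120/205 = 24/41
mL = 1/2·sL + 1·sR = 12276/16769
mR = -1/2·sL + 1/2·sR = 2448/16769

120/409 24/41 12276/16769 2448/16769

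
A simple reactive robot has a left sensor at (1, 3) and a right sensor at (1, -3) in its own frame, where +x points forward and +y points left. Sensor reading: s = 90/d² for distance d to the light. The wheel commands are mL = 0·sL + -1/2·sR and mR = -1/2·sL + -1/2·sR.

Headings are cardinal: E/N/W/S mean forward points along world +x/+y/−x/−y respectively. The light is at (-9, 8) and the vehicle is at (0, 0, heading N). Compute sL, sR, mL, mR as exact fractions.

18/17 90/193 -45/193 -2502/3281

left sensor world pos  = (-3, 1); dL² = 85
right sensor world pos = (3, 1); dR² = 193
sL = 90/85 = 18/17
sR = 90/193 = 90/193
mL = 0·sL + -1/2·sR = -45/193
mR = -1/2·sL + -1/2·sR = -2502/3281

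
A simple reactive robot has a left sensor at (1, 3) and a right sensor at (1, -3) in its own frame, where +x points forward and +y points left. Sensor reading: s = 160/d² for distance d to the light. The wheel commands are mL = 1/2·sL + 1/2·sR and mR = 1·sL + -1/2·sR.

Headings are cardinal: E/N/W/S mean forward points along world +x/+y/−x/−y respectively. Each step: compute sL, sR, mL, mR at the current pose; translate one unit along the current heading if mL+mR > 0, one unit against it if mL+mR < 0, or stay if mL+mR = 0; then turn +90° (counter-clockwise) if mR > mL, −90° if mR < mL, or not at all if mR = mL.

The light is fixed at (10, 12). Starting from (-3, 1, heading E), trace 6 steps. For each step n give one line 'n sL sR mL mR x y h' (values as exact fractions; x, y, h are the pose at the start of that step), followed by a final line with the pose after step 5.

n=0: pose=(-3,1,E); sL=10/13, sR=8/17; mL=137/221, mR=118/221; mL+mR=15/13 → advance +1; mR−mL=-19/221 → turn -1·90°
n=1: pose=(-2,1,S); sL=32/45, sR=160/369; mL=352/615, mR=304/615; mL+mR=16/15 → advance +1; mR−mL=-16/205 → turn -1·90°
n=2: pose=(-2,0,W); sL=80/197, sR=16/25; mL=2576/4925, mR=424/4925; mL+mR=120/197 → advance +1; mR−mL=-2152/4925 → turn -1·90°
n=3: pose=(-3,0,N); sL=160/377, sR=160/221; mL=3680/6409, mR=400/6409; mL+mR=240/377 → advance +1; mR−mL=-3280/6409 → turn -1·90°
n=4: pose=(-3,1,E); sL=10/13, sR=8/17; mL=137/221, mR=118/221; mL+mR=15/13 → advance +1; mR−mL=-19/221 → turn -1·90°
n=5: pose=(-2,1,S); sL=32/45, sR=160/369; mL=352/615, mR=304/615; mL+mR=16/15 → advance +1; mR−mL=-16/205 → turn -1·90°

0 10/13 8/17 137/221 118/221 -3 1 E
1 32/45 160/369 352/615 304/615 -2 1 S
2 80/197 16/25 2576/4925 424/4925 -2 0 W
3 160/377 160/221 3680/6409 400/6409 -3 0 N
4 10/13 8/17 137/221 118/221 -3 1 E
5 32/45 160/369 352/615 304/615 -2 1 S
final -2 0 W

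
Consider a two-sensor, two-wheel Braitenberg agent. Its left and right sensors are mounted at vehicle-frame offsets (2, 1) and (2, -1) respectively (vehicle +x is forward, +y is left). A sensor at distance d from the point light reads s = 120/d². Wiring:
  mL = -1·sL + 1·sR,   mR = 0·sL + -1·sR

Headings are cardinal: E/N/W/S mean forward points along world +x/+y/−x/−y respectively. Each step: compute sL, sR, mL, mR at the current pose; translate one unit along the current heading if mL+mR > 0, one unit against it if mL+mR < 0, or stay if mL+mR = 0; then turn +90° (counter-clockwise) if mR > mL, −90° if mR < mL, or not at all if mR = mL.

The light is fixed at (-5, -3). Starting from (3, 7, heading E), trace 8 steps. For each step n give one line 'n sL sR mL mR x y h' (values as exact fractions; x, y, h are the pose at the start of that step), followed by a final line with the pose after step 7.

0 120/221 120/181 4800/40001 -120/181 3 7 E
1 15/16 6/5 21/80 -6/5 2 7 S
2 24/25 120/169 -1056/4225 -120/169 2 8 W
3 60/109 12/25 -192/2725 -12/25 3 8 N
4 120/221 120/181 4800/40001 -120/181 3 7 E
5 15/16 6/5 21/80 -6/5 2 7 S
6 24/25 120/169 -1056/4225 -120/169 2 8 W
7 60/109 12/25 -192/2725 -12/25 3 8 N
final 3 7 E

n=0: pose=(3,7,E); sL=120/221, sR=120/181; mL=4800/40001, mR=-120/181; mL+mR=-120/221 → advance -1; mR−mL=-31320/40001 → turn -1·90°
n=1: pose=(2,7,S); sL=15/16, sR=6/5; mL=21/80, mR=-6/5; mL+mR=-15/16 → advance -1; mR−mL=-117/80 → turn -1·90°
n=2: pose=(2,8,W); sL=24/25, sR=120/169; mL=-1056/4225, mR=-120/169; mL+mR=-24/25 → advance -1; mR−mL=-1944/4225 → turn -1·90°
n=3: pose=(3,8,N); sL=60/109, sR=12/25; mL=-192/2725, mR=-12/25; mL+mR=-60/109 → advance -1; mR−mL=-1116/2725 → turn -1·90°
n=4: pose=(3,7,E); sL=120/221, sR=120/181; mL=4800/40001, mR=-120/181; mL+mR=-120/221 → advance -1; mR−mL=-31320/40001 → turn -1·90°
n=5: pose=(2,7,S); sL=15/16, sR=6/5; mL=21/80, mR=-6/5; mL+mR=-15/16 → advance -1; mR−mL=-117/80 → turn -1·90°
n=6: pose=(2,8,W); sL=24/25, sR=120/169; mL=-1056/4225, mR=-120/169; mL+mR=-24/25 → advance -1; mR−mL=-1944/4225 → turn -1·90°
n=7: pose=(3,8,N); sL=60/109, sR=12/25; mL=-192/2725, mR=-12/25; mL+mR=-60/109 → advance -1; mR−mL=-1116/2725 → turn -1·90°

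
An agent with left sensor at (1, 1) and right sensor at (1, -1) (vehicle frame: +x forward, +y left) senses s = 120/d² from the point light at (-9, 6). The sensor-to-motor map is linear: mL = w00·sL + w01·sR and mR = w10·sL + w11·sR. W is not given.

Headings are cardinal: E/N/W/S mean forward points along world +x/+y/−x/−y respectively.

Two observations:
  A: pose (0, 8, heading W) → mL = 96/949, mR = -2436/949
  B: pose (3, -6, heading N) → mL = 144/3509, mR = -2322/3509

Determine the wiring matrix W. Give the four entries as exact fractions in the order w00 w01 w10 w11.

1/2 -1/2 -1/2 -1

obs A: pose=(0,8,W) → sL=24/13, sR=120/73, mL=96/949, mR=-2436/949
obs B: pose=(3,-6,N) → sL=60/121, sR=12/29, mL=144/3509, mR=-2322/3509
sensor matrix S = [[24/13, 120/73], [60/121, 12/29]]; det S = -170496/3330041
solve [mL_A; mL_B] = S·[w00; w01] and [mR_A; mR_B] = S·[w10; w11]:
  w00 = 1/2, w01 = -1/2, w10 = -1/2, w11 = -1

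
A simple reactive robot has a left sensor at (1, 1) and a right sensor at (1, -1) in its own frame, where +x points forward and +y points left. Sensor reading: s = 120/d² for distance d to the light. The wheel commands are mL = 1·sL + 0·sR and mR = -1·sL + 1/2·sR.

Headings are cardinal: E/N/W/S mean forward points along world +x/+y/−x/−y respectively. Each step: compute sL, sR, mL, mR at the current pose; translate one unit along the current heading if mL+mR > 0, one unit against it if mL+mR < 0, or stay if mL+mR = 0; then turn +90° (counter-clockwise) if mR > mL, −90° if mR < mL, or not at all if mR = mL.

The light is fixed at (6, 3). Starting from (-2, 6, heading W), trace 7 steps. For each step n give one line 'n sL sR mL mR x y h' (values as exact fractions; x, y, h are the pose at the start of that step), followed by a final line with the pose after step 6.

n=0: pose=(-2,6,W); sL=24/17, sR=120/97; mL=24/17, mR=-1308/1649; mL+mR=60/97 → advance +1; mR−mL=-3636/1649 → turn -1·90°
n=1: pose=(-3,6,N); sL=30/29, sR=3/2; mL=30/29, mR=-33/116; mL+mR=3/4 → advance +1; mR−mL=-153/116 → turn -1·90°
n=2: pose=(-3,7,E); sL=120/89, sR=120/73; mL=120/89, mR=-3420/6497; mL+mR=60/73 → advance +1; mR−mL=-12180/6497 → turn -1·90°
n=3: pose=(-2,7,S); sL=60/29, sR=4/3; mL=60/29, mR=-122/87; mL+mR=2/3 → advance +1; mR−mL=-302/87 → turn -1·90°
n=4: pose=(-2,6,W); sL=24/17, sR=120/97; mL=24/17, mR=-1308/1649; mL+mR=60/97 → advance +1; mR−mL=-3636/1649 → turn -1·90°
n=5: pose=(-3,6,N); sL=30/29, sR=3/2; mL=30/29, mR=-33/116; mL+mR=3/4 → advance +1; mR−mL=-153/116 → turn -1·90°
n=6: pose=(-3,7,E); sL=120/89, sR=120/73; mL=120/89, mR=-3420/6497; mL+mR=60/73 → advance +1; mR−mL=-12180/6497 → turn -1·90°

0 24/17 120/97 24/17 -1308/1649 -2 6 W
1 30/29 3/2 30/29 -33/116 -3 6 N
2 120/89 120/73 120/89 -3420/6497 -3 7 E
3 60/29 4/3 60/29 -122/87 -2 7 S
4 24/17 120/97 24/17 -1308/1649 -2 6 W
5 30/29 3/2 30/29 -33/116 -3 6 N
6 120/89 120/73 120/89 -3420/6497 -3 7 E
final -2 7 S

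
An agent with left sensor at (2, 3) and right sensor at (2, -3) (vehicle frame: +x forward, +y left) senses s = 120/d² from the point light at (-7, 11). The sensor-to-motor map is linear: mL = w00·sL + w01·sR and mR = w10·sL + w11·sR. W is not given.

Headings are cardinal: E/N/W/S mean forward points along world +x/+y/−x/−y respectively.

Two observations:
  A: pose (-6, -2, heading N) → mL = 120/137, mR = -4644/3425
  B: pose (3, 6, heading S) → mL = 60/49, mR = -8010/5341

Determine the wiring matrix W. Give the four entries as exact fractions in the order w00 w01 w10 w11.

0 1 -1/2 -1

obs A: pose=(-6,-2,N) → sL=24/25, sR=120/137, mL=120/137, mR=-4644/3425
obs B: pose=(3,6,S) → sL=60/109, sR=60/49, mL=60/49, mR=-8010/5341
sensor matrix S = [[24/25, 120/137], [60/109, 60/49]]; det S = 2536704/3658585
solve [mL_A; mL_B] = S·[w00; w01] and [mR_A; mR_B] = S·[w10; w11]:
  w00 = 0, w01 = 1, w10 = -1/2, w11 = -1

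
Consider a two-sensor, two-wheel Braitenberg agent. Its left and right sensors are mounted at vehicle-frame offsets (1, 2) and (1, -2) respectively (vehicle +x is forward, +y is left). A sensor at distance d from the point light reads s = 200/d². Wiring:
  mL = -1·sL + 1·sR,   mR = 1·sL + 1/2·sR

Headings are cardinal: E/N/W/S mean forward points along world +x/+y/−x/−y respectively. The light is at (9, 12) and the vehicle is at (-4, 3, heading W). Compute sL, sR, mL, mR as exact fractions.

200/317 40/49 2880/15533 16140/15533

left sensor world pos  = (-5, 1); dL² = 317
right sensor world pos = (-5, 5); dR² = 245
sL = 200/317 = 200/317
sR = 200/245 = 40/49
mL = -1·sL + 1·sR = 2880/15533
mR = 1·sL + 1/2·sR = 16140/15533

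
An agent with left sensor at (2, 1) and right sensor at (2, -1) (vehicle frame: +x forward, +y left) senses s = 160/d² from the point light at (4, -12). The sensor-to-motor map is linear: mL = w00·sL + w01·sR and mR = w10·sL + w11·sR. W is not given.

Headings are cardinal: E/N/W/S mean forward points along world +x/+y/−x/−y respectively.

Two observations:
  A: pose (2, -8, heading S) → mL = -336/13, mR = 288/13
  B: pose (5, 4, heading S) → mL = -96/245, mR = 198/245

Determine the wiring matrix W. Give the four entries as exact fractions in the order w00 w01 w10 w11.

obs A: pose=(2,-8,S) → sL=32, sR=160/13, mL=-336/13, mR=288/13
obs B: pose=(5,4,S) → sL=4/5, sR=40/49, mL=-96/245, mR=198/245
sensor matrix S = [[32, 160/13], [4/5, 40/49]]; det S = 10368/637
solve [mL_A; mL_B] = S·[w00; w01] and [mR_A; mR_B] = S·[w10; w11]:
  w00 = -1, w01 = 1/2, w10 = 1/2, w11 = 1/2

-1 1/2 1/2 1/2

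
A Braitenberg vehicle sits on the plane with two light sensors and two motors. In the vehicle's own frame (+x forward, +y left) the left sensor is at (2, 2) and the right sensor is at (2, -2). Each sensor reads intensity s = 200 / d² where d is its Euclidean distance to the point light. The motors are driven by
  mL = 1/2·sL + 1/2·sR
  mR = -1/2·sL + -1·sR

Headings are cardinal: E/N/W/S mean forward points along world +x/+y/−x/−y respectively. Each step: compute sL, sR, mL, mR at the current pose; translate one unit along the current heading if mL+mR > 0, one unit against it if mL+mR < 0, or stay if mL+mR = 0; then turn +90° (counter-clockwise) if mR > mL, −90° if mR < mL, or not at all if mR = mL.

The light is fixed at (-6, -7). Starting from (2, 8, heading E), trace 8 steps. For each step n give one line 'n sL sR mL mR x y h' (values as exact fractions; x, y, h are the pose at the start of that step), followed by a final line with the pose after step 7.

n=0: pose=(2,8,E); sL=200/389, sR=200/269; mL=65800/104641, mR=-104700/104641; mL+mR=-100/269 → advance -1; mR−mL=-170500/104641 → turn -1·90°
n=1: pose=(1,8,S); sL=4/5, sR=100/97; mL=444/485, mR=-694/485; mL+mR=-50/97 → advance -1; mR−mL=-1138/485 → turn -1·90°
n=2: pose=(1,9,W); sL=200/221, sR=200/349; mL=57000/77129, mR=-79100/77129; mL+mR=-100/349 → advance -1; mR−mL=-136100/77129 → turn -1·90°
n=3: pose=(2,9,N); sL=5/9, sR=25/53; mL=245/477, mR=-715/954; mL+mR=-25/106 → advance -1; mR−mL=-1205/954 → turn -1·90°
n=4: pose=(2,8,E); sL=200/389, sR=200/269; mL=65800/104641, mR=-104700/104641; mL+mR=-100/269 → advance -1; mR−mL=-170500/104641 → turn -1·90°
n=5: pose=(1,8,S); sL=4/5, sR=100/97; mL=444/485, mR=-694/485; mL+mR=-50/97 → advance -1; mR−mL=-1138/485 → turn -1·90°
n=6: pose=(1,9,W); sL=200/221, sR=200/349; mL=57000/77129, mR=-79100/77129; mL+mR=-100/349 → advance -1; mR−mL=-136100/77129 → turn -1·90°
n=7: pose=(2,9,N); sL=5/9, sR=25/53; mL=245/477, mR=-715/954; mL+mR=-25/106 → advance -1; mR−mL=-1205/954 → turn -1·90°

0 200/389 200/269 65800/104641 -104700/104641 2 8 E
1 4/5 100/97 444/485 -694/485 1 8 S
2 200/221 200/349 57000/77129 -79100/77129 1 9 W
3 5/9 25/53 245/477 -715/954 2 9 N
4 200/389 200/269 65800/104641 -104700/104641 2 8 E
5 4/5 100/97 444/485 -694/485 1 8 S
6 200/221 200/349 57000/77129 -79100/77129 1 9 W
7 5/9 25/53 245/477 -715/954 2 9 N
final 2 8 E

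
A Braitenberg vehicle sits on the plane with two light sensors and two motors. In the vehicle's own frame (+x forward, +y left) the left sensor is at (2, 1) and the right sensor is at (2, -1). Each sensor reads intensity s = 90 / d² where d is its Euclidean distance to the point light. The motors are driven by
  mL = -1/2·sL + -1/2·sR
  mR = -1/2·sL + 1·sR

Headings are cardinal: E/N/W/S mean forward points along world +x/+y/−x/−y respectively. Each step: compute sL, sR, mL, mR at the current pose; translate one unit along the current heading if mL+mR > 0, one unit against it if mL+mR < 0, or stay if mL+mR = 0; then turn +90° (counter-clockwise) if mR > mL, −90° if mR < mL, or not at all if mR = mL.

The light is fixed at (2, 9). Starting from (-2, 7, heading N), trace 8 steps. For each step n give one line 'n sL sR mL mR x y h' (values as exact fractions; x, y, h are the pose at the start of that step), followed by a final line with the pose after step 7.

n=0: pose=(-2,7,N); sL=18/5, sR=10; mL=-34/5, mR=41/5; mL+mR=7/5 → advance +1; mR−mL=15 → turn +1·90°
n=1: pose=(-2,8,W); sL=9/4, sR=5/2; mL=-19/8, mR=11/8; mL+mR=-1 → advance -1; mR−mL=15/4 → turn +1·90°
n=2: pose=(-1,8,S); sL=90/13, sR=18/5; mL=-342/65, mR=9/65; mL+mR=-333/65 → advance -1; mR−mL=27/5 → turn +1·90°
n=3: pose=(-1,9,E); sL=45, sR=45; mL=-45, mR=45/2; mL+mR=-45/2 → advance -1; mR−mL=135/2 → turn +1·90°
n=4: pose=(-2,9,N); sL=90/29, sR=90/13; mL=-1890/377, mR=2025/377; mL+mR=135/377 → advance +1; mR−mL=135/13 → turn +1·90°
n=5: pose=(-2,10,W); sL=5/2, sR=9/4; mL=-19/8, mR=1; mL+mR=-11/8 → advance -1; mR−mL=27/8 → turn +1·90°
n=6: pose=(-1,10,S); sL=18, sR=90/17; mL=-198/17, mR=-63/17; mL+mR=-261/17 → advance -1; mR−mL=135/17 → turn +1·90°
n=7: pose=(-1,11,E); sL=9, sR=45; mL=-27, mR=81/2; mL+mR=27/2 → advance +1; mR−mL=135/2 → turn +1·90°

0 18/5 10 -34/5 41/5 -2 7 N
1 9/4 5/2 -19/8 11/8 -2 8 W
2 90/13 18/5 -342/65 9/65 -1 8 S
3 45 45 -45 45/2 -1 9 E
4 90/29 90/13 -1890/377 2025/377 -2 9 N
5 5/2 9/4 -19/8 1 -2 10 W
6 18 90/17 -198/17 -63/17 -1 10 S
7 9 45 -27 81/2 -1 11 E
final 0 11 N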